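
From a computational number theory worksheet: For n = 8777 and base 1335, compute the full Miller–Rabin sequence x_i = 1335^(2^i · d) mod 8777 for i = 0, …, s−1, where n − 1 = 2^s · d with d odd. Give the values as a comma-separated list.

n − 1 = 8776 = 2^3 · 1097, so s = 3 and d = 1097.
x_0 = 1335^1097 mod 8777 = 6715.
x_1 = 6715^2 mod 8777 = 3776.
x_2 = 3776^2 mod 8777 = 4328.

6715, 3776, 4328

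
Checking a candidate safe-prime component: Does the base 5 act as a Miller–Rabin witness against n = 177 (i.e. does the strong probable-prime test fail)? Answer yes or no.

yes

n − 1 = 176 = 2^4 · 11, so s = 4 and d = 11.
x_0 = 5^11 mod 177 = 20.
x_0 is neither 1 nor 176, so continue squaring.
x_1 = 20^2 mod 177 = 46.
x_2 = 46^2 mod 177 = 169.
x_3 = 169^2 mod 177 = 64.
Reached i = s−1 = 3 without hitting −1: 5 is a Miller–Rabin witness and 177 is composite.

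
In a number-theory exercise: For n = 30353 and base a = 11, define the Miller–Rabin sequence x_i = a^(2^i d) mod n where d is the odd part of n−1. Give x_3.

14073

n − 1 = 30352 = 2^4 · 1897, so s = 4 and d = 1897.
By repeated squaring, 11^1897 ≡ 21881 (mod 30353).
x_0 = 21881.
x_1 = 21881^2 mod 30353 = 20292.
x_2 = 20292^2 mod 30353 = 26819.
x_3 = 26819^2 mod 30353 = 14073.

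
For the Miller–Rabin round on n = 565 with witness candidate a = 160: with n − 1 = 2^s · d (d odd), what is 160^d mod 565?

140

n − 1 = 564 = 2^2 · 141, so s = 2 and d = 141.
Repeated squaring mod 565: 160^1 ≡ 160, 160^2 ≡ 175, 160^4 ≡ 115, 160^8 ≡ 230, 160^16 ≡ 355, 160^32 ≡ 30, 160^64 ≡ 335, 160^128 ≡ 355.
141 = 128 + 8 + 4 + 1, so 160^141 ≡ 355·230·115·160 ≡ 140 (mod 565).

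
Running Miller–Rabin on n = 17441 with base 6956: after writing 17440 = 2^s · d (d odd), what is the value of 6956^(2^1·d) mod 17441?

n − 1 = 17440 = 2^5 · 545, so s = 5 and d = 545.
x_0 = 6956^545 mod 17441 = 2034.
x_1 = 2034^2 mod 17441 = 3639.

3639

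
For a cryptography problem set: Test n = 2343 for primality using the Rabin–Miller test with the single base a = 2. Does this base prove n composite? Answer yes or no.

n − 1 = 2342 = 2^1 · 1171, so s = 1 and d = 1171.
x_0 = 2^1171 mod 2343 = 926.
x_0 ∉ {1, 2342} and s = 1, so 2 is a Miller–Rabin witness and 2343 is composite.

yes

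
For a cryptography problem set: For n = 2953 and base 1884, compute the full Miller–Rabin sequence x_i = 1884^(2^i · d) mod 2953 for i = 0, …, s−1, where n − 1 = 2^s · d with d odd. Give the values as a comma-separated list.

n − 1 = 2952 = 2^3 · 369, so s = 3 and d = 369.
x_0 = 1884^369 mod 2953 = 1226.
x_1 = 1226^2 mod 2953 = 2952.
x_2 = 2952^2 mod 2953 = 1.

1226, 2952, 1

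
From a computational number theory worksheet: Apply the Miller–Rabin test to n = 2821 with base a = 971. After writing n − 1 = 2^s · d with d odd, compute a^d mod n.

n − 1 = 2820 = 2^2 · 705, so s = 2 and d = 705.
Repeated squaring mod 2821: 971^1 ≡ 971, 971^2 ≡ 627, 971^4 ≡ 1010, 971^8 ≡ 1719, 971^16 ≡ 1374, 971^32 ≡ 627, 971^64 ≡ 1010, 971^128 ≡ 1719, 971^256 ≡ 1374, 971^512 ≡ 627.
705 = 512 + 128 + 64 + 1, so 971^705 ≡ 627·1719·1010·971 ≡ 1210 (mod 2821).

1210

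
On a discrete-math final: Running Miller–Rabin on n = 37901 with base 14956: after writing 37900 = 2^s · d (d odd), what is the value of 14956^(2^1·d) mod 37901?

11659

n − 1 = 37900 = 2^2 · 9475, so s = 2 and d = 9475.
x_0 = 14956^9475 mod 37901 = 5922.
x_1 = 5922^2 mod 37901 = 11659.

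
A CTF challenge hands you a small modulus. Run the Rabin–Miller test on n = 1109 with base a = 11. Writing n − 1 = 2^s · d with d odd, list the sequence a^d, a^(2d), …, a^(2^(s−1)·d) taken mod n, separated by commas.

n − 1 = 1108 = 2^2 · 277, so s = 2 and d = 277.
x_0 = 11^277 mod 1109 = 1108.
x_1 = 1108^2 mod 1109 = 1.

1108, 1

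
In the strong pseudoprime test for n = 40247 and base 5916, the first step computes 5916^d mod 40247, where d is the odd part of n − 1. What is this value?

24334

n − 1 = 40246 = 2^1 · 20123, so s = 1 and d = 20123.
5916^20123 mod 40247 = 24334.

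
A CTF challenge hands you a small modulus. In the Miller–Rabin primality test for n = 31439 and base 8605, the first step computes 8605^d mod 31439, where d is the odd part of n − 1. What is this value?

12145

n − 1 = 31438 = 2^1 · 15719, so s = 1 and d = 15719.
By repeated squaring, 8605^15719 ≡ 12145 (mod 31439).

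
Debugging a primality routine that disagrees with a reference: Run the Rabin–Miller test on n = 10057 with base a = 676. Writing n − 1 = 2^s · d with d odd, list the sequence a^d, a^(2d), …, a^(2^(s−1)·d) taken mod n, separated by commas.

n − 1 = 10056 = 2^3 · 1257, so s = 3 and d = 1257.
x_0 = 676^1257 mod 10057 = 7585.
x_1 = 7585^2 mod 10057 = 6185.
x_2 = 6185^2 mod 10057 = 7454.

7585, 6185, 7454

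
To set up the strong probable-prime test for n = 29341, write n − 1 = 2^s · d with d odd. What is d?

7335

Halving: 29340 → 14670 → 7335; 7335 is odd.
So 29340 = 2^2 · 7335.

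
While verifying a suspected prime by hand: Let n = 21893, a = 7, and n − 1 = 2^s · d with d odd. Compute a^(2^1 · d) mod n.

1

n − 1 = 21892 = 2^2 · 5473, so s = 2 and d = 5473.
x_0 = 7^5473 mod 21893 = 1.
x_1 = 1^2 mod 21893 = 1.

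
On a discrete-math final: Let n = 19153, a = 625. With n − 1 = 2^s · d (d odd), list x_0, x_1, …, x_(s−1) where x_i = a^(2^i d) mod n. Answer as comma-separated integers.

n − 1 = 19152 = 2^4 · 1197, so s = 4 and d = 1197.
x_0 = 625^1197 mod 19153 = 5805.
x_1 = 5805^2 mod 19153 = 7898.
x_2 = 7898^2 mod 19153 = 16236.
x_3 = 16236^2 mod 19153 = 4957.

5805, 7898, 16236, 4957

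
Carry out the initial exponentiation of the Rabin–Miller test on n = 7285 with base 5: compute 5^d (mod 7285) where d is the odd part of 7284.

4310

n − 1 = 7284 = 2^2 · 1821, so s = 2 and d = 1821.
Repeated squaring mod 7285: 5^1 ≡ 5, 5^2 ≡ 25, 5^4 ≡ 625, 5^8 ≡ 4520, 5^16 ≡ 3260, 5^32 ≡ 6070, 5^64 ≡ 4655, 5^128 ≡ 3435, 5^256 ≡ 4810, 5^512 ≡ 6225, 5^1024 ≡ 1710.
1821 = 1024 + 512 + 256 + 16 + 8 + 4 + 1, so 5^1821 ≡ 1710·6225·4810·3260·4520·625·5 ≡ 4310 (mod 7285).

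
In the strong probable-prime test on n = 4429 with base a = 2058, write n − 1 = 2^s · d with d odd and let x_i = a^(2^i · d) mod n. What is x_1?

1205

n − 1 = 4428 = 2^2 · 1107, so s = 2 and d = 1107.
x_0 = 2058^1107 mod 4429 = 3009.
x_1 = 3009^2 mod 4429 = 1205.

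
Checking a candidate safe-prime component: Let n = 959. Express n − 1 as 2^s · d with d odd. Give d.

Halving: 958 → 479; 479 is odd.
So 958 = 2^1 · 479.

479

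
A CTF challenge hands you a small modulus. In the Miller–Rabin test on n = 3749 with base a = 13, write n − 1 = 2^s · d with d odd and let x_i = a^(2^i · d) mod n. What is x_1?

n − 1 = 3748 = 2^2 · 937, so s = 2 and d = 937.
x_0 = 13^937 mod 3749 = 3688.
x_1 = 3688^2 mod 3749 = 3721.

3721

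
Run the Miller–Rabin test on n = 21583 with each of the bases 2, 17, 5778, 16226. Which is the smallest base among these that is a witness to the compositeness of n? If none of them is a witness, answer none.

n − 1 = 21582 = 2^1 · 10791, so s = 1 and d = 10791.
Base 2: x_0 = 2^10791 mod 21583 = 11766. x_0 ∉ {1, 21582} and s = 1, so 2 is a Miller–Rabin witness and 21583 is composite.
Base 17: x_0 = 17^10791 mod 21583 = 1022. x_0 ∉ {1, 21582} and s = 1, so 17 is a Miller–Rabin witness and 21583 is composite.
Base 5778: x_0 = 5778^10791 mod 21583 = 13997. x_0 ∉ {1, 21582} and s = 1, so 5778 is a Miller–Rabin witness and 21583 is composite.
Base 16226: x_0 = 16226^10791 mod 21583 = 10981. x_0 ∉ {1, 21582} and s = 1, so 16226 is a Miller–Rabin witness and 21583 is composite.
The smallest witness among the given bases is 2.

2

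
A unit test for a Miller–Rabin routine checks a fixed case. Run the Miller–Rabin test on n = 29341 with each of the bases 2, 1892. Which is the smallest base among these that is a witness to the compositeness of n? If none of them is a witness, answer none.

n − 1 = 29340 = 2^2 · 7335, so s = 2 and d = 7335.
Base 2: x_0 = 2^7335 mod 29341 = 26424. x_0 is neither 1 nor 29340, so continue squaring. x_1 = 26424^2 mod 29341 = 29340. x_1 ≡ −1, so 2 is not a witness.
Base 1892: x_0 = 1892^7335 mod 29341 = 6284. x_0 is neither 1 nor 29340, so continue squaring. x_1 = 6284^2 mod 29341 = 25011. Reached i = s−1 = 1 without hitting −1: 1892 is a Miller–Rabin witness and 29341 is composite.
The smallest witness among the given bases is 1892.

1892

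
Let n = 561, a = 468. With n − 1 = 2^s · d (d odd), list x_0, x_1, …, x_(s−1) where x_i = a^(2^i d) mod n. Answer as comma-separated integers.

n − 1 = 560 = 2^4 · 35, so s = 4 and d = 35.
x_0 = 468^35 mod 561 = 219.
x_1 = 219^2 mod 561 = 276.
x_2 = 276^2 mod 561 = 441.
x_3 = 441^2 mod 561 = 375.

219, 276, 441, 375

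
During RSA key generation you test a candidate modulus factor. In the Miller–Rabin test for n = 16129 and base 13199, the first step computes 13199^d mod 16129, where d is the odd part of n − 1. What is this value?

n − 1 = 16128 = 2^8 · 63, so s = 8 and d = 63.
13199^63 mod 16129 = 4190.

4190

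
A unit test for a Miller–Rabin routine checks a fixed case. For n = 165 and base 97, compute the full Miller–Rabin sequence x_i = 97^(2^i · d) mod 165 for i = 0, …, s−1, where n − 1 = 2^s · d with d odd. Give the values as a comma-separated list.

n − 1 = 164 = 2^2 · 41, so s = 2 and d = 41.
x_0 = 97^41 mod 165 = 97.
x_1 = 97^2 mod 165 = 4.

97, 4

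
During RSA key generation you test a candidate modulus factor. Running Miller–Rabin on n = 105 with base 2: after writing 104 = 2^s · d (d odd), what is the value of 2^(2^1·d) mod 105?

n − 1 = 104 = 2^3 · 13, so s = 3 and d = 13.
Repeated squaring mod 105: 2^1 ≡ 2, 2^2 ≡ 4, 2^4 ≡ 16, 2^8 ≡ 46.
13 = 8 + 4 + 1, so 2^13 ≡ 46·16·2 ≡ 2 (mod 105).
x_0 = 2.
x_1 = 2^2 mod 105 = 4.

4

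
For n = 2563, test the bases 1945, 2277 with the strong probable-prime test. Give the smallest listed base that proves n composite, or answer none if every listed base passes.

n − 1 = 2562 = 2^1 · 1281, so s = 1 and d = 1281.
Base 1945: x_0 = 1945^1281 mod 2563 = 680. x_0 ∉ {1, 2562} and s = 1, so 1945 is a Miller–Rabin witness and 2563 is composite.
Base 2277: x_0 = 2277^1281 mod 2563 = 2200. x_0 ∉ {1, 2562} and s = 1, so 2277 is a Miller–Rabin witness and 2563 is composite.
The smallest witness among the given bases is 1945.

1945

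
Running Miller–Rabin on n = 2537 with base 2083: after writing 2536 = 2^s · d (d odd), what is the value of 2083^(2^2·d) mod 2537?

n − 1 = 2536 = 2^3 · 317, so s = 3 and d = 317.
Repeated squaring mod 2537: 2083^1 ≡ 2083, 2083^2 ≡ 619, 2083^4 ≡ 74, 2083^8 ≡ 402, 2083^16 ≡ 1773, 2083^32 ≡ 186, 2083^64 ≡ 1615, 2083^128 ≡ 189, 2083^256 ≡ 203.
317 = 256 + 32 + 16 + 8 + 4 + 1, so 2083^317 ≡ 203·186·1773·402·74·2083 ≡ 1359 (mod 2537).
x_0 = 1359.
x_1 = 1359^2 mod 2537 = 2482.
x_2 = 2482^2 mod 2537 = 488.

488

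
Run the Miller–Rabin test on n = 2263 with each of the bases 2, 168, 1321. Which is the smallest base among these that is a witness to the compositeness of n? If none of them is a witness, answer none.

2

n − 1 = 2262 = 2^1 · 1131, so s = 1 and d = 1131.
Base 2: x_0 = 2^1131 mod 2263 = 64. x_0 ∉ {1, 2262} and s = 1, so 2 is a Miller–Rabin witness and 2263 is composite.
Base 168: x_0 = 168^1131 mod 2263 = 1596. x_0 ∉ {1, 2262} and s = 1, so 168 is a Miller–Rabin witness and 2263 is composite.
Base 1321: x_0 = 1321^1131 mod 2263 = 343. x_0 ∉ {1, 2262} and s = 1, so 1321 is a Miller–Rabin witness and 2263 is composite.
The smallest witness among the given bases is 2.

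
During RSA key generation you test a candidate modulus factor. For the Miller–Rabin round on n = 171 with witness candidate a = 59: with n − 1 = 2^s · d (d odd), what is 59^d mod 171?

n − 1 = 170 = 2^1 · 85, so s = 1 and d = 85.
59^85 mod 171 = 41.

41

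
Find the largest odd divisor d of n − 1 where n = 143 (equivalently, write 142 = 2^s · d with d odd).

Halving: 142 → 71; 71 is odd.
So 142 = 2^1 · 71.

71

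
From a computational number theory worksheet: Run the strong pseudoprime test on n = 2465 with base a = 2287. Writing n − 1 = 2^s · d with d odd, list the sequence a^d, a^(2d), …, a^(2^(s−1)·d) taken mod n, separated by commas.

n − 1 = 2464 = 2^5 · 77, so s = 5 and d = 77.
x_0 = 2287^77 mod 2465 = 552.
x_1 = 552^2 mod 2465 = 1509.
x_2 = 1509^2 mod 2465 = 1886.
x_3 = 1886^2 mod 2465 = 1.
x_4 = 1^2 mod 2465 = 1.

552, 1509, 1886, 1, 1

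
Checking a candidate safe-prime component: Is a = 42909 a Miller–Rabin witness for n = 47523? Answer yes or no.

n − 1 = 47522 = 2^1 · 23761, so s = 1 and d = 23761.
x_0 = 42909^23761 mod 47523 = 42909.
x_0 ∉ {1, 47522} and s = 1, so 42909 is a Miller–Rabin witness and 47523 is composite.

yes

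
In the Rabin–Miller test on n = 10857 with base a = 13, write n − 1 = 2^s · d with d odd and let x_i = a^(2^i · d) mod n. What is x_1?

n − 1 = 10856 = 2^3 · 1357, so s = 3 and d = 1357.
Repeated squaring mod 10857: 13^1 ≡ 13, 13^2 ≡ 169, 13^4 ≡ 6847, 13^8 ≡ 883, 13^16 ≡ 8842, 13^32 ≡ 10564, 13^64 ≡ 9850, 13^128 ≡ 4348, 13^256 ≡ 3067, 13^512 ≡ 4327, 13^1024 ≡ 5461.
1357 = 1024 + 256 + 64 + 8 + 4 + 1, so 13^1357 ≡ 5461·3067·9850·883·6847·13 ≡ 8224 (mod 10857).
x_0 = 8224.
x_1 = 8224^2 mod 10857 = 5923.

5923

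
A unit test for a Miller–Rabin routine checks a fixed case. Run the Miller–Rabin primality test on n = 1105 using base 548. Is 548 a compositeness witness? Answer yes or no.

no

n − 1 = 1104 = 2^4 · 69, so s = 4 and d = 69.
x_0 = 548^69 mod 1105 = 1058.
x_0 is neither 1 nor 1104, so continue squaring.
x_1 = 1058^2 mod 1105 = 1104.
x_1 ≡ −1, so 548 is not a witness.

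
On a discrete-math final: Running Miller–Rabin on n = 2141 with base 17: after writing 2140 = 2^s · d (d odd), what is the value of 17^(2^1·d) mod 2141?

1

n − 1 = 2140 = 2^2 · 535, so s = 2 and d = 535.
By repeated squaring, 17^535 ≡ 1 (mod 2141).
x_0 = 1.
x_1 = 1^2 mod 2141 = 1.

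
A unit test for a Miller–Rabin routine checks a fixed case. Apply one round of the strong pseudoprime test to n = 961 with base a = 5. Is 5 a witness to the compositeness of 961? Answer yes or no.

yes

n − 1 = 960 = 2^6 · 15, so s = 6 and d = 15.
By repeated squaring, 5^15 ≡ 621 (mod 961).
x_0 = 5^15 mod 961 = 621.
x_0 is neither 1 nor 960, so continue squaring.
x_1 = 621^2 mod 961 = 280.
x_2 = 280^2 mod 961 = 559.
x_3 = 559^2 mod 961 = 156.
x_4 = 156^2 mod 961 = 311.
x_5 = 311^2 mod 961 = 621.
Reached i = s−1 = 5 without hitting −1: 5 is a Miller–Rabin witness and 961 is composite.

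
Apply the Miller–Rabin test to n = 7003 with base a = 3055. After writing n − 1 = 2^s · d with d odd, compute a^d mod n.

n − 1 = 7002 = 2^1 · 3501, so s = 1 and d = 3501.
3055^3501 mod 7003 = 2350.

2350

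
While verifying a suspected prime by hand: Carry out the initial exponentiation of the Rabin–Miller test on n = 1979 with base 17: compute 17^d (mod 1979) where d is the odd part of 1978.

1978

n − 1 = 1978 = 2^1 · 989, so s = 1 and d = 989.
17^989 mod 1979 = 1978.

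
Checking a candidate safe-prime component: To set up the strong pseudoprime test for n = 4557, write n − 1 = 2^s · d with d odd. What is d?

1139

Halving: 4556 → 2278 → 1139; 1139 is odd.
So 4556 = 2^2 · 1139.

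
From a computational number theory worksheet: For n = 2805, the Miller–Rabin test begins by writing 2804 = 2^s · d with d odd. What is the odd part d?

Halving: 2804 → 1402 → 701; 701 is odd.
So 2804 = 2^2 · 701.

701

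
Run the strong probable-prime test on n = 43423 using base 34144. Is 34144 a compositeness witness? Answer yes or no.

n − 1 = 43422 = 2^1 · 21711, so s = 1 and d = 21711.
Repeated squaring mod 43423: 34144^1 ≡ 34144, 34144^2 ≡ 35455, 34144^4 ≡ 4598, 34144^8 ≡ 38026, 34144^16 ≡ 34199, 34144^32 ≡ 16519, 34144^64 ≡ 7229, 34144^128 ≡ 20572, 34144^256 ≡ 6626, 34144^512 ≡ 3223, 34144^1024 ≡ 9632, 34144^2048 ≡ 23896, 34144^4096 ≡ 6366, 34144^8192 ≡ 12297, 34144^16384 ≡ 17323.
21711 = 16384 + 4096 + 1024 + 128 + 64 + 8 + 4 + 2 + 1, so 34144^21711 ≡ 17323·6366·9632·20572·7229·38026·4598·35455·34144 ≡ 38649 (mod 43423).
x_0 = 34144^21711 mod 43423 = 38649.
x_0 ∉ {1, 43422} and s = 1, so 34144 is a Miller–Rabin witness and 43423 is composite.

yes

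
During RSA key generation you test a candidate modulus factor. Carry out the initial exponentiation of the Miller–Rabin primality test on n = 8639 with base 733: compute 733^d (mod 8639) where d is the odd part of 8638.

6638

n − 1 = 8638 = 2^1 · 4319, so s = 1 and d = 4319.
Repeated squaring mod 8639: 733^1 ≡ 733, 733^2 ≡ 1671, 733^4 ≡ 1844, 733^8 ≡ 5209, 733^16 ≡ 7221, 733^32 ≡ 6476, 733^64 ≡ 4870, 733^128 ≡ 2845, 733^256 ≡ 7921, 733^512 ≡ 5823, 733^1024 ≡ 7893, 733^2048 ≡ 3620, 733^4096 ≡ 7676.
4319 = 4096 + 128 + 64 + 16 + 8 + 4 + 2 + 1, so 733^4319 ≡ 7676·2845·4870·7221·5209·1844·1671·733 ≡ 6638 (mod 8639).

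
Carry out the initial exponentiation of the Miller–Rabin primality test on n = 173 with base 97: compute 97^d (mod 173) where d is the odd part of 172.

n − 1 = 172 = 2^2 · 43, so s = 2 and d = 43.
Repeated squaring mod 173: 97^1 ≡ 97, 97^2 ≡ 67, 97^4 ≡ 164, 97^8 ≡ 81, 97^16 ≡ 160, 97^32 ≡ 169.
43 = 32 + 8 + 2 + 1, so 97^43 ≡ 169·81·67·97 ≡ 80 (mod 173).

80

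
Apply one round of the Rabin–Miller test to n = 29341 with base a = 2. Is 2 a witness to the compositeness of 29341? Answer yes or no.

no

n − 1 = 29340 = 2^2 · 7335, so s = 2 and d = 7335.
x_0 = 2^7335 mod 29341 = 26424.
x_0 is neither 1 nor 29340, so continue squaring.
x_1 = 26424^2 mod 29341 = 29340.
x_1 ≡ −1, so 2 is not a witness.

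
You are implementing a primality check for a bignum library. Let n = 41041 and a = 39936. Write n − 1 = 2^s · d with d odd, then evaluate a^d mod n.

15366

n − 1 = 41040 = 2^4 · 2565, so s = 4 and d = 2565.
39936^2565 mod 41041 = 15366.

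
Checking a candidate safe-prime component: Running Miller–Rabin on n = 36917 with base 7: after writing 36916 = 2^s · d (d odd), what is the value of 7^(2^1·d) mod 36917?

n − 1 = 36916 = 2^2 · 9229, so s = 2 and d = 9229.
Repeated squaring mod 36917: 7^1 ≡ 7, 7^2 ≡ 49, 7^4 ≡ 2401, 7^8 ≡ 5749, 7^16 ≡ 10286, 7^32 ≡ 34591, 7^64 ≡ 20394, 7^128 ≡ 8314, 7^256 ≡ 13972, 7^512 ≡ 36605, 7^1024 ≡ 23510, 7^2048 ≡ 35693, 7^4096 ≡ 21496, 7^8192 ≡ 24844.
9229 = 8192 + 1024 + 8 + 4 + 1, so 7^9229 ≡ 24844·23510·5749·2401·7 ≡ 11160 (mod 36917).
x_0 = 11160.
x_1 = 11160^2 mod 36917 = 24559.

24559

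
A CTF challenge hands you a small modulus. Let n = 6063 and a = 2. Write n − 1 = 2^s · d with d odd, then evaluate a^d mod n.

4772

n − 1 = 6062 = 2^1 · 3031, so s = 1 and d = 3031.
2^3031 mod 6063 = 4772.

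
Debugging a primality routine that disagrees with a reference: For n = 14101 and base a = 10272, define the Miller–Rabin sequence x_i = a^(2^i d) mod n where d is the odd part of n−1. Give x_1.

n − 1 = 14100 = 2^2 · 3525, so s = 2 and d = 3525.
x_0 = 10272^3525 mod 14101 = 7005.
x_1 = 7005^2 mod 14101 = 12646.

12646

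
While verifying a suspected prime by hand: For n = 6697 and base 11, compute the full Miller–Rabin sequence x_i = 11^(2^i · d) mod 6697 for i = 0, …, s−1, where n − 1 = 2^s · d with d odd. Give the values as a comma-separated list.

n − 1 = 6696 = 2^3 · 837, so s = 3 and d = 837.
x_0 = 11^837 mod 6697 = 3847.
x_1 = 3847^2 mod 6697 = 5736.
x_2 = 5736^2 mod 6697 = 6032.

3847, 5736, 6032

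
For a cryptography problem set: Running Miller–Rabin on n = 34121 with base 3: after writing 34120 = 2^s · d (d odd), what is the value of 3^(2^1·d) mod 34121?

n − 1 = 34120 = 2^3 · 4265, so s = 3 and d = 4265.
x_0 = 3^4265 mod 34121 = 27820.
x_1 = 27820^2 mod 34121 = 19878.

19878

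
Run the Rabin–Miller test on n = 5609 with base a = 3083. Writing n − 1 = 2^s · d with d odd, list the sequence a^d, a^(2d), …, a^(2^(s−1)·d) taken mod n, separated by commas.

n − 1 = 5608 = 2^3 · 701, so s = 3 and d = 701.
x_0 = 3083^701 mod 5609 = 4148.
x_1 = 4148^2 mod 5609 = 3101.
x_2 = 3101^2 mod 5609 = 2375.

4148, 3101, 2375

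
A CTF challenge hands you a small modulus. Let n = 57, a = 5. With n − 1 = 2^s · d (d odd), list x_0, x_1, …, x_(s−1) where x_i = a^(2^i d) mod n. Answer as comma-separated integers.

n − 1 = 56 = 2^3 · 7, so s = 3 and d = 7.
x_0 = 5^7 mod 57 = 35.
x_1 = 35^2 mod 57 = 28.
x_2 = 28^2 mod 57 = 43.

35, 28, 43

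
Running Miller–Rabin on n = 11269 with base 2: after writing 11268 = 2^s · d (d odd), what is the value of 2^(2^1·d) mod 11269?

10404

n − 1 = 11268 = 2^2 · 2817, so s = 2 and d = 2817.
x_0 = 2^2817 mod 11269 = 102.
x_1 = 102^2 mod 11269 = 10404.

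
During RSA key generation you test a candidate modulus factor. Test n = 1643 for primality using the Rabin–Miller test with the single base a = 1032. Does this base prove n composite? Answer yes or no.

n − 1 = 1642 = 2^1 · 821, so s = 1 and d = 821.
Repeated squaring mod 1643: 1032^1 ≡ 1032, 1032^2 ≡ 360, 1032^4 ≡ 1446, 1032^8 ≡ 1020, 1032^16 ≡ 381, 1032^32 ≡ 577, 1032^64 ≡ 1043, 1032^128 ≡ 183, 1032^256 ≡ 629, 1032^512 ≡ 1321.
821 = 512 + 256 + 32 + 16 + 4 + 1, so 1032^821 ≡ 1321·629·577·381·1446·1032 ≡ 541 (mod 1643).
x_0 = 1032^821 mod 1643 = 541.
x_0 ∉ {1, 1642} and s = 1, so 1032 is a Miller–Rabin witness and 1643 is composite.

yes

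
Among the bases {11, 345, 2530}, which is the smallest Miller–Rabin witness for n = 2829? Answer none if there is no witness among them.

11

n − 1 = 2828 = 2^2 · 707, so s = 2 and d = 707.
Base 11: x_0 = 11^707 mod 2829 = 1400. x_0 is neither 1 nor 2828, so continue squaring. x_1 = 1400^2 mod 2829 = 2332. Reached i = s−1 = 1 without hitting −1: 11 is a Miller–Rabin witness and 2829 is composite.
Base 345: x_0 = 345^707 mod 2829 = 69. x_0 is neither 1 nor 2828, so continue squaring. x_1 = 69^2 mod 2829 = 1932. Reached i = s−1 = 1 without hitting −1: 345 is a Miller–Rabin witness and 2829 is composite.
Base 2530: x_0 = 2530^707 mod 2829 = 391. x_0 is neither 1 nor 2828, so continue squaring. x_1 = 391^2 mod 2829 = 115. Reached i = s−1 = 1 without hitting −1: 2530 is a Miller–Rabin witness and 2829 is composite.
The smallest witness among the given bases is 11.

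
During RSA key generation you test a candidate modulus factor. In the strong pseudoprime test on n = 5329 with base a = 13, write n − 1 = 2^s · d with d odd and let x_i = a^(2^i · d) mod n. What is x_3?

n − 1 = 5328 = 2^4 · 333, so s = 4 and d = 333.
x_0 = 13^333 mod 5329 = 2139.
x_1 = 2139^2 mod 5329 = 3039.
x_2 = 3039^2 mod 5329 = 364.
x_3 = 364^2 mod 5329 = 4600.

4600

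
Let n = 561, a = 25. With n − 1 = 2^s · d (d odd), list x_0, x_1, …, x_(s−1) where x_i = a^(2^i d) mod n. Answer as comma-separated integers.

n − 1 = 560 = 2^4 · 35, so s = 4 and d = 35.
x_0 = 25^35 mod 561 = 529.
x_1 = 529^2 mod 561 = 463.
x_2 = 463^2 mod 561 = 67.
x_3 = 67^2 mod 561 = 1.

529, 463, 67, 1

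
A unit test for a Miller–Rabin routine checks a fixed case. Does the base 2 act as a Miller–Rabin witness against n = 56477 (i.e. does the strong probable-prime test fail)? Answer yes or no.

no

n − 1 = 56476 = 2^2 · 14119, so s = 2 and d = 14119.
x_0 = 2^14119 mod 56477 = 35572.
x_0 is neither 1 nor 56476, so continue squaring.
x_1 = 35572^2 mod 56477 = 56476.
x_1 ≡ −1, so 2 is not a witness.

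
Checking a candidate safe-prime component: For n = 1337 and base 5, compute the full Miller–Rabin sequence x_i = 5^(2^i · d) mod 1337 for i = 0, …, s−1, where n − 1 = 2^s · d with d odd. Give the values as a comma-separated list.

n − 1 = 1336 = 2^3 · 167, so s = 3 and d = 167.
x_0 = 5^167 mod 1337 = 1326.
x_1 = 1326^2 mod 1337 = 121.
x_2 = 121^2 mod 1337 = 1271.

1326, 121, 1271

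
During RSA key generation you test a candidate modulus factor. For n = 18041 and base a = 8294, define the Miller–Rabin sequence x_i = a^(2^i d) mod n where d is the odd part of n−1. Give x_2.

n − 1 = 18040 = 2^3 · 2255, so s = 3 and d = 2255.
x_0 = 8294^2255 mod 18041 = 6297.
x_1 = 6297^2 mod 18041 = 16132.
x_2 = 16132^2 mod 18041 = 18040.

18040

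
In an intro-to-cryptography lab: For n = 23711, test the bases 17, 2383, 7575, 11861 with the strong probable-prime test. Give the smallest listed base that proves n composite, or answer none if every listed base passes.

n − 1 = 23710 = 2^1 · 11855, so s = 1 and d = 11855.
Base 17: x_0 = 17^11855 mod 23711 = 15084. x_0 ∉ {1, 23710} and s = 1, so 17 is a Miller–Rabin witness and 23711 is composite.
Base 2383: x_0 = 2383^11855 mod 23711 = 16807. x_0 ∉ {1, 23710} and s = 1, so 2383 is a Miller–Rabin witness and 23711 is composite.
Base 7575: x_0 = 7575^11855 mod 23711 = 9099. x_0 ∉ {1, 23710} and s = 1, so 7575 is a Miller–Rabin witness and 23711 is composite.
Base 11861: x_0 = 11861^11855 mod 23711 = 11552. x_0 ∉ {1, 23710} and s = 1, so 11861 is a Miller–Rabin witness and 23711 is composite.
The smallest witness among the given bases is 17.

17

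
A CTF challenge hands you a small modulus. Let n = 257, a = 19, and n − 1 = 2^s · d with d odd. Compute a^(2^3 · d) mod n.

n − 1 = 256 = 2^8 · 1, so s = 8 and d = 1.
x_0 = 19^1 mod 257 = 19.
x_1 = 19^2 mod 257 = 104.
x_2 = 104^2 mod 257 = 22.
x_3 = 22^2 mod 257 = 227.

227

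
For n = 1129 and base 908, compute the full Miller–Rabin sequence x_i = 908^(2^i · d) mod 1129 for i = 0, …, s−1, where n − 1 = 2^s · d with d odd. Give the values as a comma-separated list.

n − 1 = 1128 = 2^3 · 141, so s = 3 and d = 141.
x_0 = 908^141 mod 1129 = 1128.
x_1 = 1128^2 mod 1129 = 1.
x_2 = 1^2 mod 1129 = 1.

1128, 1, 1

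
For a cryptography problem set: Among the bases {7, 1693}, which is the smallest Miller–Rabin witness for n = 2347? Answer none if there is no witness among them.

none

n − 1 = 2346 = 2^1 · 1173, so s = 1 and d = 1173.
Base 7: x_0 = 7^1173 mod 2347 = 2346. x_0 = 2346 ≡ −1, so 7 is not a witness.
Base 1693: x_0 = 1693^1173 mod 2347 = 1. x_0 = 1, so 1693 is not a witness.
No listed base is a witness for 2347.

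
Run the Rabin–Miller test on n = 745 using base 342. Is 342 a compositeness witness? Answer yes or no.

n − 1 = 744 = 2^3 · 93, so s = 3 and d = 93.
x_0 = 342^93 mod 745 = 342.
x_0 is neither 1 nor 744, so continue squaring.
x_1 = 342^2 mod 745 = 744.
x_1 ≡ −1, so 342 is not a witness.

no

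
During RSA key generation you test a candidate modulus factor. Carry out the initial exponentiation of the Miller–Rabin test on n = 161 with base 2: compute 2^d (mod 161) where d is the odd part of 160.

n − 1 = 160 = 2^5 · 5, so s = 5 and d = 5.
Repeated squaring mod 161: 2^1 ≡ 2, 2^2 ≡ 4, 2^4 ≡ 16.
5 = 4 + 1, so 2^5 ≡ 16·2 ≡ 32 (mod 161).

32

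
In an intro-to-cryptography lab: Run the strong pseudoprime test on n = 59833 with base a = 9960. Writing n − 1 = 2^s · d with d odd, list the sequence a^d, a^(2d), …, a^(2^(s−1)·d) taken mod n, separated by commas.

n − 1 = 59832 = 2^3 · 7479, so s = 3 and d = 7479.
x_0 = 9960^7479 mod 59833 = 53431.
x_1 = 53431^2 mod 59833 = 59832.
x_2 = 59832^2 mod 59833 = 1.

53431, 59832, 1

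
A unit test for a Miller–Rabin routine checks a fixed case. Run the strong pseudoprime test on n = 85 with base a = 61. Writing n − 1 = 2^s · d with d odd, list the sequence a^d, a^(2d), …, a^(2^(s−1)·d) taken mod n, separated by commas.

n − 1 = 84 = 2^2 · 21, so s = 2 and d = 21.
x_0 = 61^21 mod 85 = 6.
x_1 = 6^2 mod 85 = 36.

6, 36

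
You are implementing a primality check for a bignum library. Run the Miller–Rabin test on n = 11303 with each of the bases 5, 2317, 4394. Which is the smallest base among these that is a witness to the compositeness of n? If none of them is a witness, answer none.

5

n − 1 = 11302 = 2^1 · 5651, so s = 1 and d = 5651.
Base 5: x_0 = 5^5651 mod 11303 = 8230. x_0 ∉ {1, 11302} and s = 1, so 5 is a Miller–Rabin witness and 11303 is composite.
Base 2317: x_0 = 2317^5651 mod 11303 = 4148. x_0 ∉ {1, 11302} and s = 1, so 2317 is a Miller–Rabin witness and 11303 is composite.
Base 4394: x_0 = 4394^5651 mod 11303 = 4125. x_0 ∉ {1, 11302} and s = 1, so 4394 is a Miller–Rabin witness and 11303 is composite.
The smallest witness among the given bases is 5.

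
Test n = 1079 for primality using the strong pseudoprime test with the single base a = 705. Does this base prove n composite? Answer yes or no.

n − 1 = 1078 = 2^1 · 539, so s = 1 and d = 539.
x_0 = 705^539 mod 1079 = 48.
x_0 ∉ {1, 1078} and s = 1, so 705 is a Miller–Rabin witness and 1079 is composite.

yes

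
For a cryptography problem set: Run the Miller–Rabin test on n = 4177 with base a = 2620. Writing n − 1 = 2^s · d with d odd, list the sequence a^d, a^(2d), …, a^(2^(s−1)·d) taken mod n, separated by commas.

4176, 1, 1, 1

n − 1 = 4176 = 2^4 · 261, so s = 4 and d = 261.
x_0 = 2620^261 mod 4177 = 4176.
x_1 = 4176^2 mod 4177 = 1.
x_2 = 1^2 mod 4177 = 1.
x_3 = 1^2 mod 4177 = 1.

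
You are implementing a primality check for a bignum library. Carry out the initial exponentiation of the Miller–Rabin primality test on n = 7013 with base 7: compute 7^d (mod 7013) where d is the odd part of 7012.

4533

n − 1 = 7012 = 2^2 · 1753, so s = 2 and d = 1753.
By repeated squaring, 7^1753 ≡ 4533 (mod 7013).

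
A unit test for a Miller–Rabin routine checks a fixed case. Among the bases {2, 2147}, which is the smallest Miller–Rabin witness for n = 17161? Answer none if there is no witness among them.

n − 1 = 17160 = 2^3 · 2145, so s = 3 and d = 2145.
Base 2: x_0 = 2^2145 mod 17161 = 6156. x_0 is neither 1 nor 17160, so continue squaring. x_1 = 6156^2 mod 17161 = 4848. x_2 = 4848^2 mod 17161 = 9695. Reached i = s−1 = 2 without hitting −1: 2 is a Miller–Rabin witness and 17161 is composite.
Base 2147: x_0 = 2147^2145 mod 17161 = 3274. x_0 is neither 1 nor 17160, so continue squaring. x_1 = 3274^2 mod 17161 = 10612. x_2 = 10612^2 mod 17161 = 4062. Reached i = s−1 = 2 without hitting −1: 2147 is a Miller–Rabin witness and 17161 is composite.
The smallest witness among the given bases is 2.

2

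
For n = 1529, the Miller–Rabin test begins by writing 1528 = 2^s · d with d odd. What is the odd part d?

Halving: 1528 → 764 → 382 → 191; 191 is odd.
So 1528 = 2^3 · 191.

191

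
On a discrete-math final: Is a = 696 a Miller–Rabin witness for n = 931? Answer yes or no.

yes

n − 1 = 930 = 2^1 · 465, so s = 1 and d = 465.
Repeated squaring mod 931: 696^1 ≡ 696, 696^2 ≡ 296, 696^4 ≡ 102, 696^8 ≡ 163, 696^16 ≡ 501, 696^32 ≡ 562, 696^64 ≡ 235, 696^128 ≡ 296, 696^256 ≡ 102.
465 = 256 + 128 + 64 + 16 + 1, so 696^465 ≡ 102·296·235·501·696 ≡ 265 (mod 931).
x_0 = 696^465 mod 931 = 265.
x_0 ∉ {1, 930} and s = 1, so 696 is a Miller–Rabin witness and 931 is composite.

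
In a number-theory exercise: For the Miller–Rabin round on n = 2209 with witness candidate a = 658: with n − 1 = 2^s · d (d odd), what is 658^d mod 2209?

0

n − 1 = 2208 = 2^5 · 69, so s = 5 and d = 69.
Repeated squaring mod 2209: 658^1 ≡ 658, 658^2 ≡ 0, 658^4 ≡ 0, 658^8 ≡ 0, 658^16 ≡ 0, 658^32 ≡ 0, 658^64 ≡ 0.
69 = 64 + 4 + 1, so 658^69 ≡ 0·0·658 ≡ 0 (mod 2209).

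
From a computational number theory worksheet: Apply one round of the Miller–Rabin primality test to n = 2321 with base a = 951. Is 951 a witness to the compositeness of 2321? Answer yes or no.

no

n − 1 = 2320 = 2^4 · 145, so s = 4 and d = 145.
Repeated squaring mod 2321: 951^1 ≡ 951, 951^2 ≡ 1532, 951^4 ≡ 493, 951^8 ≡ 1665, 951^16 ≡ 951, 951^32 ≡ 1532, 951^64 ≡ 493, 951^128 ≡ 1665.
145 = 128 + 16 + 1, so 951^145 ≡ 1665·951·951 ≡ 1 (mod 2321).
x_0 = 951^145 mod 2321 = 1.
x_0 = 1, so 951 is not a witness.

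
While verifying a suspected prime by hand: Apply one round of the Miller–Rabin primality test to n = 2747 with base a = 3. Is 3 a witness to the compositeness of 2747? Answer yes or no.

n − 1 = 2746 = 2^1 · 1373, so s = 1 and d = 1373.
Repeated squaring mod 2747: 3^1 ≡ 3, 3^2 ≡ 9, 3^4 ≡ 81, 3^8 ≡ 1067, 3^16 ≡ 1231, 3^32 ≡ 1764, 3^64 ≡ 2092, 3^128 ≡ 493, 3^256 ≡ 1313, 3^512 ≡ 1600, 3^1024 ≡ 2543.
1373 = 1024 + 256 + 64 + 16 + 8 + 4 + 1, so 3^1373 ≡ 2543·1313·2092·1231·1067·81·3 ≡ 2129 (mod 2747).
x_0 = 3^1373 mod 2747 = 2129.
x_0 ∉ {1, 2746} and s = 1, so 3 is a Miller–Rabin witness and 2747 is composite.

yes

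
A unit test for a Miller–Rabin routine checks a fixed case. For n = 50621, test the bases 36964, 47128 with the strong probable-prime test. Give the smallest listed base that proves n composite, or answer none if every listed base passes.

36964

n − 1 = 50620 = 2^2 · 12655, so s = 2 and d = 12655.
Base 36964: x_0 = 36964^12655 mod 50621 = 17117. x_0 is neither 1 nor 50620, so continue squaring. x_1 = 17117^2 mod 50621 = 47962. Reached i = s−1 = 1 without hitting −1: 36964 is a Miller–Rabin witness and 50621 is composite.
Base 47128: x_0 = 47128^12655 mod 50621 = 26835. x_0 is neither 1 nor 50620, so continue squaring. x_1 = 26835^2 mod 50621 = 33500. Reached i = s−1 = 1 without hitting −1: 47128 is a Miller–Rabin witness and 50621 is composite.
The smallest witness among the given bases is 36964.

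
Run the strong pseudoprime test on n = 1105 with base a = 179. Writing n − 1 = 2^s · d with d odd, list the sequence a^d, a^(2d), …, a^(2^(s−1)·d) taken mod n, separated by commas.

n − 1 = 1104 = 2^4 · 69, so s = 4 and d = 69.
x_0 = 179^69 mod 1105 = 909.
x_1 = 909^2 mod 1105 = 846.
x_2 = 846^2 mod 1105 = 781.
x_3 = 781^2 mod 1105 = 1.

909, 846, 781, 1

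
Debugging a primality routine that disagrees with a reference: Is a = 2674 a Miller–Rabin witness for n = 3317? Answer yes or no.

n − 1 = 3316 = 2^2 · 829, so s = 2 and d = 829.
x_0 = 2674^829 mod 3317 = 748.
x_0 is neither 1 nor 3316, so continue squaring.
x_1 = 748^2 mod 3317 = 2248.
Reached i = s−1 = 1 without hitting −1: 2674 is a Miller–Rabin witness and 3317 is composite.

yes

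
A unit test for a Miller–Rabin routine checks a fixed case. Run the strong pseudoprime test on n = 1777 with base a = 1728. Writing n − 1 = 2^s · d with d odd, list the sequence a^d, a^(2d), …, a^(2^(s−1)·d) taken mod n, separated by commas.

n − 1 = 1776 = 2^4 · 111, so s = 4 and d = 111.
x_0 = 1728^111 mod 1777 = 181.
x_1 = 181^2 mod 1777 = 775.
x_2 = 775^2 mod 1777 = 1776.
x_3 = 1776^2 mod 1777 = 1.

181, 775, 1776, 1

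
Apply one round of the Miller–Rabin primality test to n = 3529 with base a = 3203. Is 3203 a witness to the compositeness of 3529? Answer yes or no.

no

n − 1 = 3528 = 2^3 · 441, so s = 3 and d = 441.
x_0 = 3203^441 mod 3529 = 2217.
x_0 is neither 1 nor 3528, so continue squaring.
x_1 = 2217^2 mod 3529 = 2721.
x_2 = 2721^2 mod 3529 = 3528.
x_2 ≡ −1, so 3203 is not a witness.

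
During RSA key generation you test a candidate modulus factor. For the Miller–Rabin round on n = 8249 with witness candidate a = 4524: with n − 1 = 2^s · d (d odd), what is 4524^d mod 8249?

n − 1 = 8248 = 2^3 · 1031, so s = 3 and d = 1031.
4524^1031 mod 8249 = 6538.

6538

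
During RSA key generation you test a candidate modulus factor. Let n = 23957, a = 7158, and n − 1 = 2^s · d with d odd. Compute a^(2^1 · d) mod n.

n − 1 = 23956 = 2^2 · 5989, so s = 2 and d = 5989.
x_0 = 7158^5989 mod 23957 = 17611.
x_1 = 17611^2 mod 23957 = 23956.

23956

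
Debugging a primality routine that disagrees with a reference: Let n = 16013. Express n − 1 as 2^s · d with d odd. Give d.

4003

Halving: 16012 → 8006 → 4003; 4003 is odd.
So 16012 = 2^2 · 4003.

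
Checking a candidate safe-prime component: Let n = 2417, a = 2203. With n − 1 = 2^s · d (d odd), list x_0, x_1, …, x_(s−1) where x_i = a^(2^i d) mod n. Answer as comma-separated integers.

n − 1 = 2416 = 2^4 · 151, so s = 4 and d = 151.
x_0 = 2203^151 mod 2417 = 992.
x_1 = 992^2 mod 2417 = 345.
x_2 = 345^2 mod 2417 = 592.
x_3 = 592^2 mod 2417 = 2416.

992, 345, 592, 2416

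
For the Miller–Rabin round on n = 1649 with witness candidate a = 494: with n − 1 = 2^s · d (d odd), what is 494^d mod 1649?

n − 1 = 1648 = 2^4 · 103, so s = 4 and d = 103.
Repeated squaring mod 1649: 494^1 ≡ 494, 494^2 ≡ 1633, 494^4 ≡ 256, 494^8 ≡ 1225, 494^16 ≡ 35, 494^32 ≡ 1225, 494^64 ≡ 35.
103 = 64 + 32 + 4 + 2 + 1, so 494^103 ≡ 35·1225·256·1633·494 ≡ 1548 (mod 1649).

1548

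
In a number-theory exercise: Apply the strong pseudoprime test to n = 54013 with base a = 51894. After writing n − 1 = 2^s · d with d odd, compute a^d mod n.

n − 1 = 54012 = 2^2 · 13503, so s = 2 and d = 13503.
By repeated squaring, 51894^13503 ≡ 41881 (mod 54013).

41881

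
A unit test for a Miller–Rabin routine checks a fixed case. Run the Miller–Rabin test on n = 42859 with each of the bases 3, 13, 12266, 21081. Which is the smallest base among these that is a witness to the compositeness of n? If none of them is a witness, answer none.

n − 1 = 42858 = 2^1 · 21429, so s = 1 and d = 21429.
Base 3: x_0 = 3^21429 mod 42859 = 42858. x_0 = 42858 ≡ −1, so 3 is not a witness.
Base 13: x_0 = 13^21429 mod 42859 = 42858. x_0 = 42858 ≡ −1, so 13 is not a witness.
Base 12266: x_0 = 12266^21429 mod 42859 = 1. x_0 = 1, so 12266 is not a witness.
Base 21081: x_0 = 21081^21429 mod 42859 = 42858. x_0 = 42858 ≡ −1, so 21081 is not a witness.
No listed base is a witness for 42859.

none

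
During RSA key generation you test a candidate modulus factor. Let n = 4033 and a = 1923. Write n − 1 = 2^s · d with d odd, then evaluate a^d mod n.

1812

n − 1 = 4032 = 2^6 · 63, so s = 6 and d = 63.
Repeated squaring mod 4033: 1923^1 ≡ 1923, 1923^2 ≡ 3701, 1923^4 ≡ 1333, 1923^8 ≡ 2369, 1923^16 ≡ 2258, 1923^32 ≡ 852.
63 = 32 + 16 + 8 + 4 + 2 + 1, so 1923^63 ≡ 852·2258·2369·1333·3701·1923 ≡ 1812 (mod 4033).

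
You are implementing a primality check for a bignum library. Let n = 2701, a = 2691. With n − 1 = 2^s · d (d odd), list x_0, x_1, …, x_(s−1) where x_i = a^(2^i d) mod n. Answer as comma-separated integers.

n − 1 = 2700 = 2^2 · 675, so s = 2 and d = 675.
x_0 = 2691^675 mod 2701 = 1701.
x_1 = 1701^2 mod 2701 = 630.

1701, 630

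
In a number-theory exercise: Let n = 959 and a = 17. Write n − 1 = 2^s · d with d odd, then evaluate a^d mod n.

n − 1 = 958 = 2^1 · 479, so s = 1 and d = 479.
Repeated squaring mod 959: 17^1 ≡ 17, 17^2 ≡ 289, 17^4 ≡ 88, 17^8 ≡ 72, 17^16 ≡ 389, 17^32 ≡ 758, 17^64 ≡ 123, 17^128 ≡ 744, 17^256 ≡ 193.
479 = 256 + 128 + 64 + 16 + 8 + 4 + 2 + 1, so 17^479 ≡ 193·744·123·389·72·88·289·17 ≡ 803 (mod 959).

803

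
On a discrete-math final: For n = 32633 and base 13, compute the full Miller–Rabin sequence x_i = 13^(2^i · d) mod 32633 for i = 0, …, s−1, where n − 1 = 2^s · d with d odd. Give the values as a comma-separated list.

32632, 1, 1

n − 1 = 32632 = 2^3 · 4079, so s = 3 and d = 4079.
x_0 = 13^4079 mod 32633 = 32632.
x_1 = 32632^2 mod 32633 = 1.
x_2 = 1^2 mod 32633 = 1.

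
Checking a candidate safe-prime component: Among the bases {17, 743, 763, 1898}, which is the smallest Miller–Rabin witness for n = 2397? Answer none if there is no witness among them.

n − 1 = 2396 = 2^2 · 599, so s = 2 and d = 599.
Base 17: x_0 = 17^599 mod 2397 = 17. x_0 is neither 1 nor 2396, so continue squaring. x_1 = 17^2 mod 2397 = 289. Reached i = s−1 = 1 without hitting −1: 17 is a Miller–Rabin witness and 2397 is composite.
Base 743: x_0 = 743^599 mod 2397 = 602. x_0 is neither 1 nor 2396, so continue squaring. x_1 = 602^2 mod 2397 = 457. Reached i = s−1 = 1 without hitting −1: 743 is a Miller–Rabin witness and 2397 is composite.
Base 763: x_0 = 763^599 mod 2397 = 1045. x_0 is neither 1 nor 2396, so continue squaring. x_1 = 1045^2 mod 2397 = 1390. Reached i = s−1 = 1 without hitting −1: 763 is a Miller–Rabin witness and 2397 is composite.
Base 1898: x_0 = 1898^599 mod 2397 = 1193. x_0 is neither 1 nor 2396, so continue squaring. x_1 = 1193^2 mod 2397 = 1828. Reached i = s−1 = 1 without hitting −1: 1898 is a Miller–Rabin witness and 2397 is composite.
The smallest witness among the given bases is 17.

17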